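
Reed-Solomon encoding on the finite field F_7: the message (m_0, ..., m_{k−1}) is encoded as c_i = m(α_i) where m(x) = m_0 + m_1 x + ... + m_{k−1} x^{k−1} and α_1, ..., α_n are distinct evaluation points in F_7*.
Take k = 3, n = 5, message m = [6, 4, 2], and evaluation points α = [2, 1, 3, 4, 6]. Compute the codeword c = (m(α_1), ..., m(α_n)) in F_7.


c = [1, 5, 1, 5, 4]

Message polynomial: m(x) = 6 + 4·x + 2·x^2 (mod 7).
For each evaluation point α_i, compute m(α_i) mod 7:
  α_1 = 2: Horner steps 2 → 1 → 1, so m(2) = 1.
  α_2 = 1: Horner steps 2 → 6 → 5, so m(1) = 5.
  α_3 = 3: Horner steps 2 → 3 → 1, so m(3) = 1.
  α_4 = 4: Horner steps 2 → 5 → 5, so m(4) = 5.
  α_5 = 6: Horner steps 2 → 2 → 4, so m(6) = 4.
Codeword c = [1, 5, 1, 5, 4] ∈ F_7^5.


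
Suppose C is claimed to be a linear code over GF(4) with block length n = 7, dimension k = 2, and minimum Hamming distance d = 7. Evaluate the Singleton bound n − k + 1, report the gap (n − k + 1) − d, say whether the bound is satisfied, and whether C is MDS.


Singleton RHS = n − k + 1 = 6, slack = -1, bound violated (no such code; not MDS).

Singleton bound: d ≤ n − k + 1.
Here n = 7, k = 2, so n − k + 1 = 6.
Given d = 7, check d ≤ 6: NO.
Slack = (n − k + 1) − d = -1.
The slack is negative: d = 7 exceeds n − k + 1 = 6 by 1, so the Singleton bound is violated and no linear [7, 2, 7]_4 code can exist. In particular it is not MDS (MDS requires d = n − k + 1 exactly).
Description: the claimed parameters are [7, 2, 7]_4; such a code would be impossible (violates the Singleton bound).


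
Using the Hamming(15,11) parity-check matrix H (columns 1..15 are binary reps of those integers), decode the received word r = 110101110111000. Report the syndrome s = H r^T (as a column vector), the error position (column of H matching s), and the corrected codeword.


s = (0, 0, 1, 1)^T, error position = 3, corrected codeword c = 111101110111000

Compute s = H r^T mod 2 one row at a time:
  s_1 = 1 + 0 + 1 + 1 + 1 + 0 + 0 + 0 = 4 ≡ 0 (mod 2).
  s_2 = 1 + 0 + 1 + 1 + 1 + 0 + 0 + 0 = 4 ≡ 0 (mod 2).
  s_3 = 1 + 0 + 1 + 1 + 1 + 1 + 0 + 0 = 5 ≡ 1 (mod 2).
  s_4 = 1 + 0 + 0 + 1 + 0 + 1 + 0 + 0 = 3 ≡ 1 (mod 2).
s = (0, 0, 1, 1)^T — this equals column 3 of H (binary 0011), so error is at position 3.
Correct: flip bit 3 of r = 110101110111000 to get c = 111101110111000.


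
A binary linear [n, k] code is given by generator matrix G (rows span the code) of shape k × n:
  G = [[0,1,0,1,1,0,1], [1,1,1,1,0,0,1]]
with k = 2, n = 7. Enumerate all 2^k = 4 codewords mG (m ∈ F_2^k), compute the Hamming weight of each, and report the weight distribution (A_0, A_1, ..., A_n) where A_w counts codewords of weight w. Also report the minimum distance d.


Weight distribution: A_0 = 1, A_3 = 1, A_4 = 1, A_5 = 1. Minimum distance d = 3.

Enumerate all 2^2 = 4 messages m ∈ F_2^2.
For each, compute codeword c = mG in F_2^7, then tally its weight.
  m = 00 → c = 0000000, weight = 0.
  m = 10 → c = 0101101, weight = 4.
  m = 01 → c = 1111001, weight = 5.
  m = 11 → c = 1010100, weight = 3.
Tally weights:
  weight 0: 1 codewords.
  weight 3: 1 codewords.
  weight 4: 1 codewords.
  weight 5: 1 codewords.
Minimum distance d = smallest w > 0 with A_w > 0 = 3.
Sanity: Σ A_w = 4 = 2^2 = 4 ✓.


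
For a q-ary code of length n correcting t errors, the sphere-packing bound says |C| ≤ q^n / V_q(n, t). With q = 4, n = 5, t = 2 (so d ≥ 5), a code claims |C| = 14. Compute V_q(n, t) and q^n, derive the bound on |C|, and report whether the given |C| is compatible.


V_q(n, t) = 106, q^n = 1024, Hamming bound = 9, |C| = 14 > bound (violated).

Step 1: Compute V_q(n, t) = Σ_{j=0}^2 C(n, j) (q−1)^j.
  j = 0: C(5,0)·(3)^0 = 1·1 = 1.
  j = 1: C(5,1)·(3)^1 = 5·3 = 15.
  j = 2: C(5,2)·(3)^2 = 10·9 = 90.
  V_q(n, t) = 1 + 15 + 90 = 106.
Step 2: q^n = 4^5 = 1024.
Step 3: Hamming bound ⌊q^n / V_q(n,t)⌋ = ⌊1024/106⌋ = 9.
Step 4: Compare |C| = 14 to 9: violated.
The claimed |C| lies above the Hamming bound, so no 4-ary code of length 5 with d ≥ 5 can have 14 codewords.


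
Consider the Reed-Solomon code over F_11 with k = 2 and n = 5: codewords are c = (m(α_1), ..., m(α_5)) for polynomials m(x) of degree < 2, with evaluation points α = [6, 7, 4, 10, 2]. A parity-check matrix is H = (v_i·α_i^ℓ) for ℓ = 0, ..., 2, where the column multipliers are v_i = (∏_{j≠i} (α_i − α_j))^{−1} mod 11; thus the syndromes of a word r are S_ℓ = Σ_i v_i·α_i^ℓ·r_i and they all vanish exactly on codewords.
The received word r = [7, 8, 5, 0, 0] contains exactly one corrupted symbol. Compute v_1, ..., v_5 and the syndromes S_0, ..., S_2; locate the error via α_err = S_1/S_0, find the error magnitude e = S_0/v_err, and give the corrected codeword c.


S = (8, 5, 10), error at position 5, error magnitude e = 8, c = [7, 8, 5, 0, 3].

Step 1: column multipliers v_i = (∏_{j≠i}(α_i − α_j))^{−1} mod 11.
  i = 1 (α = 6): (6−7)(6−4)(6−10)(6−2) = (−1)·2·(−4)·4 = 32 ≡ 10, so v_1 = 10^{−1} = 10 (mod 11).
  i = 2 (α = 7): (7−6)(7−4)(7−10)(7−2) = 1·3·(−3)·5 = −45 ≡ 10, so v_2 = 10^{−1} = 10 (mod 11).
  i = 3 (α = 4): (4−6)(4−7)(4−10)(4−2) = (−2)·(−3)·(−6)·2 = −72 ≡ 5, so v_3 = 5^{−1} = 9 (mod 11).
  i = 4 (α = 10): (10−6)(10−7)(10−4)(10−2) = 4·3·6·8 = 576 ≡ 4, so v_4 = 4^{−1} = 3 (mod 11).
  i = 5 (α = 2): (2−6)(2−7)(2−4)(2−10) = (−4)·(−5)·(−2)·(−8) = 320 ≡ 1, so v_5 = 1^{−1} = 1 (mod 11).
  v = [10, 10, 9, 3, 1].
Step 2: syndromes of r = [7, 8, 5, 0, 0] (all sums mod 11).
  S_0 = Σ v_i r_i = 10·7 + 10·8 + 9·5 + 3·0 + 1·0 = 195 ≡ 8.
  S_1 = Σ v_i α_i r_i = 10·6·7 + 10·7·8 + 9·4·5 + 3·10·0 + 1·2·0 = 1160 ≡ 5.
  α_i^2 mod 11 = [3, 5, 5, 1, 4].
  S_2 = Σ v_i α_i^2 r_i = 10·3·7 + 10·5·8 + 9·5·5 + 3·1·0 + 1·4·0 = 835 ≡ 10.
  S = (8, 5, 10) ≠ 0, so r is not a codeword (an error is present).
Step 3: locate the error. For a single error e at position i, S_ℓ = v_i·e·α_i^ℓ, so α_err = S_1/S_0.
  S_0^{−1} = 8^{−1} = 7 (mod 11), so α_err = 5·7 = 35 ≡ 2 = α_5. Error position i = 5.
  Consistency check: S_2/S_1 = 10·9 = 90 ≡ 2 = α_err ✓ (single-error assumption holds).
Step 4: error magnitude e = S_0/v_5 = S_0·∏_{j≠5}(α_5 − α_j) = 8·1 = 8 ≡ 8 (mod 11).
Step 5: correct position 5: c_5 = r_5 − e = 0 − 8 ≡ 3 (mod 11). Hence c = [7, 8, 5, 0, 3].
  Check: interpolating c through the α_i gives m(x) = 1 + 1·x (degree < 2) with m(α_i) = c_i for every i, so c is indeed a codeword.


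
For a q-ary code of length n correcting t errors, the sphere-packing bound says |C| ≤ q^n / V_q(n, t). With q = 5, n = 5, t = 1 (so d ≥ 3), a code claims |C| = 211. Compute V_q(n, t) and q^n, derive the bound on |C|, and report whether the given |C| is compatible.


V_q(n, t) = 21, q^n = 3125, Hamming bound = 148, |C| = 211 > bound (violated).

Step 1: Compute V_q(n, t) = Σ_{j=0}^1 C(n, j) (q−1)^j.
  j = 0: C(5,0)·(4)^0 = 1·1 = 1.
  j = 1: C(5,1)·(4)^1 = 5·4 = 20.
  V_q(n, t) = 1 + 20 = 21.
Step 2: q^n = 5^5 = 3125.
Step 3: Hamming bound ⌊q^n / V_q(n,t)⌋ = ⌊3125/21⌋ = 148.
Step 4: Compare |C| = 211 to 148: violated.
The claimed |C| lies above the Hamming bound, so no 5-ary code of length 5 with d ≥ 3 can have 211 codewords.


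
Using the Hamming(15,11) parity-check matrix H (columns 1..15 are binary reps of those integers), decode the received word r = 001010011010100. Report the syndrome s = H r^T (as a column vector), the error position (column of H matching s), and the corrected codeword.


s = (0, 0, 0, 1)^T, error position = 1, corrected codeword c = 101010011010100

Compute s = H r^T mod 2 one row at a time:
  s_1 = 1 + 1 + 0 + 1 + 0 + 1 + 0 + 0 = 4 ≡ 0 (mod 2).
  s_2 = 0 + 1 + 0 + 0 + 0 + 1 + 0 + 0 = 2 ≡ 0 (mod 2).
  s_3 = 0 + 1 + 0 + 0 + 0 + 1 + 0 + 0 = 2 ≡ 0 (mod 2).
  s_4 = 0 + 1 + 1 + 0 + 1 + 1 + 1 + 0 = 5 ≡ 1 (mod 2).
s = (0, 0, 0, 1)^T — this equals column 1 of H (binary 0001), so error is at position 1.
Correct: flip bit 1 of r = 001010011010100 to get c = 101010011010100.


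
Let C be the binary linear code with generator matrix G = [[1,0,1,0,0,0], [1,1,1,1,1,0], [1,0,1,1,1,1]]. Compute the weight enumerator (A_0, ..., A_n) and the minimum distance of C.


Weight distribution: A_0 = 1, A_2 = 2, A_3 = 2, A_4 = 1, A_5 = 2. Minimum distance d = 2.

Enumerate all 2^3 = 8 messages m ∈ F_2^3.
For each, compute codeword c = mG in F_2^6, then tally its weight.
  m = 000 → c = 000000, weight = 0.
  m = 100 → c = 101000, weight = 2.
  m = 010 → c = 111110, weight = 5.
  m = 110 → c = 010110, weight = 3.
  m = 001 → c = 101111, weight = 5.
  m = 101 → c = 000111, weight = 3.
  m = 011 → c = 010001, weight = 2.
  m = 111 → c = 111001, weight = 4.
Tally weights:
  weight 0: 1 codewords.
  weight 2: 2 codewords.
  weight 3: 2 codewords.
  weight 4: 1 codewords.
  weight 5: 2 codewords.
Minimum distance d = smallest w > 0 with A_w > 0 = 2.
Sanity: Σ A_w = 8 = 2^3 = 8 ✓.


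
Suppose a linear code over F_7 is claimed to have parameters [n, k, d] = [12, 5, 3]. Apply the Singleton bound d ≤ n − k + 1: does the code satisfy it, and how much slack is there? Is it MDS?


Singleton RHS = n − k + 1 = 8, slack = 5, bound satisfied, not MDS.

Singleton bound: d ≤ n − k + 1.
Here n = 12, k = 5, so n − k + 1 = 8.
Given d = 3, check d ≤ 8: YES.
Slack = (n − k + 1) − d = 5.
The code is NOT MDS (slack = 5 > 0).
Description: the claimed parameters are [12, 5, 3]_7; such a code would be non-MDS.


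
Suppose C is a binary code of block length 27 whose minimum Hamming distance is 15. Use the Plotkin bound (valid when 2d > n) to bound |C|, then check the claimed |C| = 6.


Plotkin bound M ≤ 10; given |C| = 6 ≤ bound (satisfied).

Check applicability: 2d = 30, n = 27.
2d − n = 3 > 0, so Plotkin applies.
Compute d/(2d−n) = 15/3 ≈ 5.0000.
⌊d/(2d−n)⌋ = 5.
Plotkin bound: M ≤ 2·5 = 10.
Given |C| = 6, check: satisfied.
This |C| is below the Plotkin bound.


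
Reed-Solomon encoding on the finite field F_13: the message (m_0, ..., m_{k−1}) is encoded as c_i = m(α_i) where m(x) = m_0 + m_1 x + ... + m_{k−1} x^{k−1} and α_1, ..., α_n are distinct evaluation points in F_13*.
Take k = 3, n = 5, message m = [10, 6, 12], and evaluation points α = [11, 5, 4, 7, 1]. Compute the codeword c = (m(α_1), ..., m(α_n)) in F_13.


c = [7, 2, 5, 3, 2]

Message polynomial: m(x) = 10 + 6·x + 12·x^2 (mod 13).
For each evaluation point α_i, compute m(α_i) mod 13:
  α_1 = 11: Horner steps 12 → 8 → 7, so m(11) = 7.
  α_2 = 5: Horner steps 12 → 1 → 2, so m(5) = 2.
  α_3 = 4: Horner steps 12 → 2 → 5, so m(4) = 5.
  α_4 = 7: Horner steps 12 → 12 → 3, so m(7) = 3.
  α_5 = 1: Horner steps 12 → 5 → 2, so m(1) = 2.
Codeword c = [7, 2, 5, 3, 2] ∈ F_13^5.


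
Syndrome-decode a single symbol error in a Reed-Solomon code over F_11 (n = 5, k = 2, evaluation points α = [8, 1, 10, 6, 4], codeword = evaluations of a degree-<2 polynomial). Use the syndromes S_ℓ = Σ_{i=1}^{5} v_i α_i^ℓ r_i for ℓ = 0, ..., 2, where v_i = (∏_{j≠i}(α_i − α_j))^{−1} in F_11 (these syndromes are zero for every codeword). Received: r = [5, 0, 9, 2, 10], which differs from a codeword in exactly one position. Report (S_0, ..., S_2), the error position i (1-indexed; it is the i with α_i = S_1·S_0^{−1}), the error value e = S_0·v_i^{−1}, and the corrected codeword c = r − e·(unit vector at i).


S = (4, 7, 4), error at position 3, error magnitude e = 1, c = [5, 0, 8, 2, 10].

Step 1: column multipliers v_i = (∏_{j≠i}(α_i − α_j))^{−1} mod 11.
  i = 1 (α = 8): (8−1)(8−10)(8−6)(8−4) = 7·(−2)·2·4 = −112 ≡ 9, so v_1 = 9^{−1} = 5 (mod 11).
  i = 2 (α = 1): (1−8)(1−10)(1−6)(1−4) = (−7)·(−9)·(−5)·(−3) = 945 ≡ 10, so v_2 = 10^{−1} = 10 (mod 11).
  i = 3 (α = 10): (10−8)(10−1)(10−6)(10−4) = 2·9·4·6 = 432 ≡ 3, so v_3 = 3^{−1} = 4 (mod 11).
  i = 4 (α = 6): (6−8)(6−1)(6−10)(6−4) = (−2)·5·(−4)·2 = 80 ≡ 3, so v_4 = 3^{−1} = 4 (mod 11).
  i = 5 (α = 4): (4−8)(4−1)(4−10)(4−6) = (−4)·3·(−6)·(−2) = −144 ≡ 10, so v_5 = 10^{−1} = 10 (mod 11).
  v = [5, 10, 4, 4, 10].
Step 2: syndromes of r = [5, 0, 9, 2, 10] (all sums mod 11).
  S_0 = Σ v_i r_i = 5·5 + 10·0 + 4·9 + 4·2 + 10·10 = 169 ≡ 4.
  S_1 = Σ v_i α_i r_i = 5·8·5 + 10·1·0 + 4·10·9 + 4·6·2 + 10·4·10 = 1008 ≡ 7.
  α_i^2 mod 11 = [9, 1, 1, 3, 5].
  S_2 = Σ v_i α_i^2 r_i = 5·9·5 + 10·1·0 + 4·1·9 + 4·3·2 + 10·5·10 = 785 ≡ 4.
  S = (4, 7, 4) ≠ 0, so r is not a codeword (an error is present).
Step 3: locate the error. For a single error e at position i, S_ℓ = v_i·e·α_i^ℓ, so α_err = S_1/S_0.
  S_0^{−1} = 4^{−1} = 3 (mod 11), so α_err = 7·3 = 21 ≡ 10 = α_3. Error position i = 3.
  Consistency check: S_2/S_1 = 4·8 = 32 ≡ 10 = α_err ✓ (single-error assumption holds).
Step 4: error magnitude e = S_0/v_3 = S_0·∏_{j≠3}(α_3 − α_j) = 4·3 = 12 ≡ 1 (mod 11).
Step 5: correct position 3: c_3 = r_3 − e = 9 − 1 ≡ 8 (mod 11). Hence c = [5, 0, 8, 2, 10].
  Check: interpolating c through the α_i gives m(x) = 4 + 7·x (degree < 2) with m(α_i) = c_i for every i, so c is indeed a codeword.


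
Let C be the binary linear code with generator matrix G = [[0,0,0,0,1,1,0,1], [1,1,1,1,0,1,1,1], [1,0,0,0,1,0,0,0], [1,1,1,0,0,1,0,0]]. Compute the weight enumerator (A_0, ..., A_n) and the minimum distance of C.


Weight distribution: A_0 = 1, A_2 = 1, A_3 = 4, A_4 = 5, A_5 = 2, A_6 = 1, A_7 = 2. Minimum distance d = 2.

Enumerate all 2^4 = 16 messages m ∈ F_2^4.
For each, compute codeword c = mG in F_2^8, then tally its weight.
  m = 0000 → c = 00000000, weight = 0.
  m = 1000 → c = 00001101, weight = 3.
  m = 0100 → c = 11110111, weight = 7.
  m = 1100 → c = 11111010, weight = 6.
  m = 0010 → c = 10001000, weight = 2.
  m = 1010 → c = 10000101, weight = 3.
  m = 0110 → c = 01111111, weight = 7.
  m = 1110 → c = 01110010, weight = 4.
  m = 0001 → c = 11100100, weight = 4.
  m = 1001 → c = 11101001, weight = 5.
  m = 0101 → c = 00010011, weight = 3.
  m = 1101 → c = 00011110, weight = 4.
  m = 0011 → c = 01101100, weight = 4.
  m = 1011 → c = 01100001, weight = 3.
  m = 0111 → c = 10011011, weight = 5.
  m = 1111 → c = 10010110, weight = 4.
Tally weights:
  weight 0: 1 codewords.
  weight 2: 1 codewords.
  weight 3: 4 codewords.
  weight 4: 5 codewords.
  weight 5: 2 codewords.
  weight 6: 1 codewords.
  weight 7: 2 codewords.
Minimum distance d = smallest w > 0 with A_w > 0 = 2.
Sanity: Σ A_w = 16 = 2^4 = 16 ✓.


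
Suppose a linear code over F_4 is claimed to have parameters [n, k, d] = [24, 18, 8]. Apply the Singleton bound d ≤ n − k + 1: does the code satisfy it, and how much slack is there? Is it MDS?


Singleton RHS = n − k + 1 = 7, slack = -1, bound violated (no such code; not MDS).

Singleton bound: d ≤ n − k + 1.
Here n = 24, k = 18, so n − k + 1 = 7.
Given d = 8, check d ≤ 7: NO.
Slack = (n − k + 1) − d = -1.
The slack is negative: d = 8 exceeds n − k + 1 = 7 by 1, so the Singleton bound is violated and no linear [24, 18, 8]_4 code can exist. In particular it is not MDS (MDS requires d = n − k + 1 exactly).
Description: the claimed parameters are [24, 18, 8]_4; such a code would be impossible (violates the Singleton bound).


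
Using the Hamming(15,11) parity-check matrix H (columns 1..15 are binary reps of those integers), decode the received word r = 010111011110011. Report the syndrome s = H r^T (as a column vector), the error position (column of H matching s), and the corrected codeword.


s = (0, 1, 0, 0)^T, error position = 4, corrected codeword c = 010011011110011

Compute s = H r^T mod 2 one row at a time:
  s_1 = 1 + 1 + 1 + 1 + 0 + 0 + 1 + 1 = 6 ≡ 0 (mod 2).
  s_2 = 1 + 1 + 1 + 0 + 0 + 0 + 1 + 1 = 5 ≡ 1 (mod 2).
  s_3 = 1 + 0 + 1 + 0 + 1 + 1 + 1 + 1 = 6 ≡ 0 (mod 2).
  s_4 = 0 + 0 + 1 + 0 + 1 + 1 + 0 + 1 = 4 ≡ 0 (mod 2).
s = (0, 1, 0, 0)^T — this equals column 4 of H (binary 0100), so error is at position 4.
Correct: flip bit 4 of r = 010111011110011 to get c = 010011011110011.


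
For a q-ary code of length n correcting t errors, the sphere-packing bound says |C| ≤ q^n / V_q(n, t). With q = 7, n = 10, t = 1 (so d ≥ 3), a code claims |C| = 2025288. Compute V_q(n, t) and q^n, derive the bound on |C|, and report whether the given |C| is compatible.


V_q(n, t) = 61, q^n = 282475249, Hamming bound = 4630741, |C| = 2025288 ≤ bound (satisfied).

Step 1: Compute V_q(n, t) = Σ_{j=0}^1 C(n, j) (q−1)^j.
  j = 0: C(10,0)·(6)^0 = 1·1 = 1.
  j = 1: C(10,1)·(6)^1 = 10·6 = 60.
  V_q(n, t) = 1 + 60 = 61.
Step 2: q^n = 7^10 = 282475249.
Step 3: Hamming bound ⌊q^n / V_q(n,t)⌋ = ⌊282475249/61⌋ = 4630741.
Step 4: Compare |C| = 2025288 to 4630741: satisfied.
The claimed |C| lies below the Hamming bound.


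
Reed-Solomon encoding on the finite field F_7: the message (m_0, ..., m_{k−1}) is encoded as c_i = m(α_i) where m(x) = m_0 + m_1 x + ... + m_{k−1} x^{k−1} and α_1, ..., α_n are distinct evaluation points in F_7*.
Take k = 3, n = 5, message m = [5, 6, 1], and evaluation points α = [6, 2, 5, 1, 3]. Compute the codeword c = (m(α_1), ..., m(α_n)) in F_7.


c = [0, 0, 4, 5, 4]

Message polynomial: m(x) = 5 + 6·x + 1·x^2 (mod 7).
For each evaluation point α_i, compute m(α_i) mod 7:
  α_1 = 6: Horner steps 1 → 5 → 0, so m(6) = 0.
  α_2 = 2: Horner steps 1 → 1 → 0, so m(2) = 0.
  α_3 = 5: Horner steps 1 → 4 → 4, so m(5) = 4.
  α_4 = 1: Horner steps 1 → 0 → 5, so m(1) = 5.
  α_5 = 3: Horner steps 1 → 2 → 4, so m(3) = 4.
Codeword c = [0, 0, 4, 5, 4] ∈ F_7^5.


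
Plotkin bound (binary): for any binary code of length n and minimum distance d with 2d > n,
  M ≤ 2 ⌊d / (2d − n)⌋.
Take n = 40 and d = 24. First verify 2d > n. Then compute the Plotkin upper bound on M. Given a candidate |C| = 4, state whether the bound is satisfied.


Plotkin bound M ≤ 6; given |C| = 4 ≤ bound (satisfied).

Check applicability: 2d = 48, n = 40.
2d − n = 8 > 0, so Plotkin applies.
Compute d/(2d−n) = 24/8 ≈ 3.0000.
⌊d/(2d−n)⌋ = 3.
Plotkin bound: M ≤ 2·3 = 6.
Given |C| = 4, check: satisfied.
This |C| is below the Plotkin bound.


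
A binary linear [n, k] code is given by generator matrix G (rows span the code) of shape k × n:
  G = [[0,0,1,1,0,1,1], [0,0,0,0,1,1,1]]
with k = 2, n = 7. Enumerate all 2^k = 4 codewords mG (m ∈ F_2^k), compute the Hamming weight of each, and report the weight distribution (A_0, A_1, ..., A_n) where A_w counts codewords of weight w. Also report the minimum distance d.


Weight distribution: A_0 = 1, A_3 = 2, A_4 = 1. Minimum distance d = 3.

Enumerate all 2^2 = 4 messages m ∈ F_2^2.
For each, compute codeword c = mG in F_2^7, then tally its weight.
  m = 00 → c = 0000000, weight = 0.
  m = 10 → c = 0011011, weight = 4.
  m = 01 → c = 0000111, weight = 3.
  m = 11 → c = 0011100, weight = 3.
Tally weights:
  weight 0: 1 codewords.
  weight 3: 2 codewords.
  weight 4: 1 codewords.
Minimum distance d = smallest w > 0 with A_w > 0 = 3.
Sanity: Σ A_w = 4 = 2^2 = 4 ✓.


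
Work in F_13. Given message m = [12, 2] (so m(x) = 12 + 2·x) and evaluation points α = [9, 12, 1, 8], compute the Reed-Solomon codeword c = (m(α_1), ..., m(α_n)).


c = [4, 10, 1, 2]

Message polynomial: m(x) = 12 + 2·x (mod 13).
For each evaluation point α_i, compute m(α_i) mod 13:
  α_1 = 9: Horner steps 2 → 4, so m(9) = 4.
  α_2 = 12: Horner steps 2 → 10, so m(12) = 10.
  α_3 = 1: Horner steps 2 → 1, so m(1) = 1.
  α_4 = 8: Horner steps 2 → 2, so m(8) = 2.
Codeword c = [4, 10, 1, 2] ∈ F_13^4.


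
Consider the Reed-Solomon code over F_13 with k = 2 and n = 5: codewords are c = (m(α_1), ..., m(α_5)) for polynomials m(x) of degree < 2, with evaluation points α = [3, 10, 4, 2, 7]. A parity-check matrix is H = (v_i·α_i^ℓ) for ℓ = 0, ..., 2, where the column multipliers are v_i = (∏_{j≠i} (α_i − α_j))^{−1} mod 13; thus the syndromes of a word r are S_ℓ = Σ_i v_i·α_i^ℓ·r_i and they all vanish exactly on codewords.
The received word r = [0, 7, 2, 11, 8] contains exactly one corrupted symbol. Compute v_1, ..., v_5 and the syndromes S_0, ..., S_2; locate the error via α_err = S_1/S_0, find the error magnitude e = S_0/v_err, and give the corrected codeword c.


S = (12, 3, 4), error at position 2, error magnitude e = 6, c = [0, 1, 2, 11, 8].

Step 1: column multipliers v_i = (∏_{j≠i}(α_i − α_j))^{−1} mod 13.
  i = 1 (α = 3): (3−10)(3−4)(3−2)(3−7) = (−7)·(−1)·1·(−4) = −28 ≡ 11, so v_1 = 11^{−1} = 6 (mod 13).
  i = 2 (α = 10): (10−3)(10−4)(10−2)(10−7) = 7·6·8·3 = 1008 ≡ 7, so v_2 = 7^{−1} = 2 (mod 13).
  i = 3 (α = 4): (4−3)(4−10)(4−2)(4−7) = 1·(−6)·2·(−3) = 36 ≡ 10, so v_3 = 10^{−1} = 4 (mod 13).
  i = 4 (α = 2): (2−3)(2−10)(2−4)(2−7) = (−1)·(−8)·(−2)·(−5) = 80 ≡ 2, so v_4 = 2^{−1} = 7 (mod 13).
  i = 5 (α = 7): (7−3)(7−10)(7−4)(7−2) = 4·(−3)·3·5 = −180 ≡ 2, so v_5 = 2^{−1} = 7 (mod 13).
  v = [6, 2, 4, 7, 7].
Step 2: syndromes of r = [0, 7, 2, 11, 8] (all sums mod 13).
  S_0 = Σ v_i r_i = 6·0 + 2·7 + 4·2 + 7·11 + 7·8 = 155 ≡ 12.
  S_1 = Σ v_i α_i r_i = 6·3·0 + 2·10·7 + 4·4·2 + 7·2·11 + 7·7·8 = 718 ≡ 3.
  α_i^2 mod 13 = [9, 9, 3, 4, 10].
  S_2 = Σ v_i α_i^2 r_i = 6·9·0 + 2·9·7 + 4·3·2 + 7·4·11 + 7·10·8 = 1018 ≡ 4.
  S = (12, 3, 4) ≠ 0, so r is not a codeword (an error is present).
Step 3: locate the error. For a single error e at position i, S_ℓ = v_i·e·α_i^ℓ, so α_err = S_1/S_0.
  S_0^{−1} = 12^{−1} = 12 (mod 13), so α_err = 3·12 = 36 ≡ 10 = α_2. Error position i = 2.
  Consistency check: S_2/S_1 = 4·9 = 36 ≡ 10 = α_err ✓ (single-error assumption holds).
Step 4: error magnitude e = S_0/v_2 = S_0·∏_{j≠2}(α_2 − α_j) = 12·7 = 84 ≡ 6 (mod 13).
Step 5: correct position 2: c_2 = r_2 − e = 7 − 6 ≡ 1 (mod 13). Hence c = [0, 1, 2, 11, 8].
  Check: interpolating c through the α_i gives m(x) = 7 + 2·x (degree < 2) with m(α_i) = c_i for every i, so c is indeed a codeword.


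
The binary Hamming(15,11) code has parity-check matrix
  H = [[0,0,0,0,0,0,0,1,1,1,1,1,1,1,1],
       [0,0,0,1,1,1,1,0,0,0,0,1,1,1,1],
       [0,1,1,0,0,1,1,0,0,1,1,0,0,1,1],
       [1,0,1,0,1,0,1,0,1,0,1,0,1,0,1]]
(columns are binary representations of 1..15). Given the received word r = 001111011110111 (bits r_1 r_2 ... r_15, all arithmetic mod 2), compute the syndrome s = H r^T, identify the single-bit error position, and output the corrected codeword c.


s = (1, 0, 0, 0)^T, error position = 8, corrected codeword c = 001111001110111

Compute s = H r^T mod 2 one row at a time:
  s_1 = 1 + 1 + 1 + 1 + 0 + 1 + 1 + 1 = 7 ≡ 1 (mod 2).
  s_2 = 1 + 1 + 1 + 0 + 0 + 1 + 1 + 1 = 6 ≡ 0 (mod 2).
  s_3 = 0 + 1 + 1 + 0 + 1 + 1 + 1 + 1 = 6 ≡ 0 (mod 2).
  s_4 = 0 + 1 + 1 + 0 + 1 + 1 + 1 + 1 = 6 ≡ 0 (mod 2).
s = (1, 0, 0, 0)^T — this equals column 8 of H (binary 1000), so error is at position 8.
Correct: flip bit 8 of r = 001111011110111 to get c = 001111001110111.


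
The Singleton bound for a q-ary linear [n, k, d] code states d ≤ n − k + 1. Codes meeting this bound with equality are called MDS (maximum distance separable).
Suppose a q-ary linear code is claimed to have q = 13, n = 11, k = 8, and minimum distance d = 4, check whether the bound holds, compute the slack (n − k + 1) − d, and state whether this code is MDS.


Singleton RHS = n − k + 1 = 4, slack = 0, bound satisfied, MDS.

Singleton bound: d ≤ n − k + 1.
Here n = 11, k = 8, so n − k + 1 = 4.
Given d = 4, check d ≤ 4: YES.
Slack = (n − k + 1) − d = 0.
The code is MDS (slack = 0).
Description: the claimed parameters are [11, 8, 4]_13; such a code would be MDS (meets Singleton bound).


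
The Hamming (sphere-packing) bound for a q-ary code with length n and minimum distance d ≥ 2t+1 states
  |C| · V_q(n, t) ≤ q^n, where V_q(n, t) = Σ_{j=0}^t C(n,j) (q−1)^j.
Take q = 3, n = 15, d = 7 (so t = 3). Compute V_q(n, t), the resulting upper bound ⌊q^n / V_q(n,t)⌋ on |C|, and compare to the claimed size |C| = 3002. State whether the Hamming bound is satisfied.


V_q(n, t) = 4091, q^n = 14348907, Hamming bound = 3507, |C| = 3002 ≤ bound (satisfied).

Step 1: Compute V_q(n, t) = Σ_{j=0}^3 C(n, j) (q−1)^j.
  j = 0: C(15,0)·(2)^0 = 1·1 = 1.
  j = 1: C(15,1)·(2)^1 = 15·2 = 30.
  j = 2: C(15,2)·(2)^2 = 105·4 = 420.
  j = 3: C(15,3)·(2)^3 = 455·8 = 3640.
  V_q(n, t) = 1 + 30 + 420 + 3640 = 4091.
Step 2: q^n = 3^15 = 14348907.
Step 3: Hamming bound ⌊q^n / V_q(n,t)⌋ = ⌊14348907/4091⌋ = 3507.
Step 4: Compare |C| = 3002 to 3507: satisfied.
The claimed |C| lies below the Hamming bound.


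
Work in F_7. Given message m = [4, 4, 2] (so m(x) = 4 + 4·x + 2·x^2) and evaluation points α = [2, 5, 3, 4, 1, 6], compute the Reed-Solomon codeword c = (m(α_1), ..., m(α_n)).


c = [6, 4, 6, 3, 3, 2]

Message polynomial: m(x) = 4 + 4·x + 2·x^2 (mod 7).
For each evaluation point α_i, compute m(α_i) mod 7:
  α_1 = 2: Horner steps 2 → 1 → 6, so m(2) = 6.
  α_2 = 5: Horner steps 2 → 0 → 4, so m(5) = 4.
  α_3 = 3: Horner steps 2 → 3 → 6, so m(3) = 6.
  α_4 = 4: Horner steps 2 → 5 → 3, so m(4) = 3.
  α_5 = 1: Horner steps 2 → 6 → 3, so m(1) = 3.
  α_6 = 6: Horner steps 2 → 2 → 2, so m(6) = 2.
Codeword c = [6, 4, 6, 3, 3, 2] ∈ F_7^6.


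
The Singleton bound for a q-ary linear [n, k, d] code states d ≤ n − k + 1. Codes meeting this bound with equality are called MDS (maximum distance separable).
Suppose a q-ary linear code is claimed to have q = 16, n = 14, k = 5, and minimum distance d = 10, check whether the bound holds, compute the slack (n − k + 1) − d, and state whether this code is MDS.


Singleton RHS = n − k + 1 = 10, slack = 0, bound satisfied, MDS.

Singleton bound: d ≤ n − k + 1.
Here n = 14, k = 5, so n − k + 1 = 10.
Given d = 10, check d ≤ 10: YES.
Slack = (n − k + 1) − d = 0.
The code is MDS (slack = 0).
Description: the claimed parameters are [14, 5, 10]_16; such a code would be MDS (meets Singleton bound).


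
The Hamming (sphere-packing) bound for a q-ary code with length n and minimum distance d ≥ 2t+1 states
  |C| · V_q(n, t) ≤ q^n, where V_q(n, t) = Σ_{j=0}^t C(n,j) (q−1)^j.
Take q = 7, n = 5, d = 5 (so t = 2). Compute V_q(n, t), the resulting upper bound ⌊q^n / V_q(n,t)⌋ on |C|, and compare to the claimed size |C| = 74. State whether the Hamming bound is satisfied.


V_q(n, t) = 391, q^n = 16807, Hamming bound = 42, |C| = 74 > bound (violated).

Step 1: Compute V_q(n, t) = Σ_{j=0}^2 C(n, j) (q−1)^j.
  j = 0: C(5,0)·(6)^0 = 1·1 = 1.
  j = 1: C(5,1)·(6)^1 = 5·6 = 30.
  j = 2: C(5,2)·(6)^2 = 10·36 = 360.
  V_q(n, t) = 1 + 30 + 360 = 391.
Step 2: q^n = 7^5 = 16807.
Step 3: Hamming bound ⌊q^n / V_q(n,t)⌋ = ⌊16807/391⌋ = 42.
Step 4: Compare |C| = 74 to 42: violated.
The claimed |C| lies above the Hamming bound, so no 7-ary code of length 5 with d ≥ 5 can have 74 codewords.


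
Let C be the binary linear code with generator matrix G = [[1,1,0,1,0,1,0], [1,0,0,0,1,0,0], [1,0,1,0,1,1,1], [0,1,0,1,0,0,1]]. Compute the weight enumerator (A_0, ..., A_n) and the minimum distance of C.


Weight distribution: A_0 = 1, A_2 = 3, A_3 = 4, A_4 = 3, A_5 = 4, A_6 = 1. Minimum distance d = 2.

Enumerate all 2^4 = 16 messages m ∈ F_2^4.
For each, compute codeword c = mG in F_2^7, then tally its weight.
  m = 0000 → c = 0000000, weight = 0.
  m = 1000 → c = 1101010, weight = 4.
  m = 0100 → c = 1000100, weight = 2.
  m = 1100 → c = 0101110, weight = 4.
  m = 0010 → c = 1010111, weight = 5.
  m = 1010 → c = 0111101, weight = 5.
  m = 0110 → c = 0010011, weight = 3.
  m = 1110 → c = 1111001, weight = 5.
  m = 0001 → c = 0101001, weight = 3.
  m = 1001 → c = 1000011, weight = 3.
  m = 0101 → c = 1101101, weight = 5.
  m = 1101 → c = 0000111, weight = 3.
  m = 0011 → c = 1111110, weight = 6.
  m = 1011 → c = 0010100, weight = 2.
  m = 0111 → c = 0111010, weight = 4.
  m = 1111 → c = 1010000, weight = 2.
Tally weights:
  weight 0: 1 codewords.
  weight 2: 3 codewords.
  weight 3: 4 codewords.
  weight 4: 3 codewords.
  weight 5: 4 codewords.
  weight 6: 1 codewords.
Minimum distance d = smallest w > 0 with A_w > 0 = 2.
Sanity: Σ A_w = 16 = 2^4 = 16 ✓.


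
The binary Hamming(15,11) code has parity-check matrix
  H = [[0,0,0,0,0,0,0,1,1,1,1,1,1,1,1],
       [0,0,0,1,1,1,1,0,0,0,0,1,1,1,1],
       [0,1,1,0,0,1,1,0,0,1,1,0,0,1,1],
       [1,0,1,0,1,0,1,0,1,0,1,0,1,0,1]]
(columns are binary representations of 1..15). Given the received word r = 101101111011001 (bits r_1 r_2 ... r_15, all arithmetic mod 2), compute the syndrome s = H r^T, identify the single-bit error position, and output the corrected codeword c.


s = (1, 1, 1, 0)^T, error position = 14, corrected codeword c = 101101111011011

Compute s = H r^T mod 2 one row at a time:
  s_1 = 1 + 1 + 0 + 1 + 1 + 0 + 0 + 1 = 5 ≡ 1 (mod 2).
  s_2 = 1 + 0 + 1 + 1 + 1 + 0 + 0 + 1 = 5 ≡ 1 (mod 2).
  s_3 = 0 + 1 + 1 + 1 + 0 + 1 + 0 + 1 = 5 ≡ 1 (mod 2).
  s_4 = 1 + 1 + 0 + 1 + 1 + 1 + 0 + 1 = 6 ≡ 0 (mod 2).
s = (1, 1, 1, 0)^T — this equals column 14 of H (binary 1110), so error is at position 14.
Correct: flip bit 14 of r = 101101111011001 to get c = 101101111011011.


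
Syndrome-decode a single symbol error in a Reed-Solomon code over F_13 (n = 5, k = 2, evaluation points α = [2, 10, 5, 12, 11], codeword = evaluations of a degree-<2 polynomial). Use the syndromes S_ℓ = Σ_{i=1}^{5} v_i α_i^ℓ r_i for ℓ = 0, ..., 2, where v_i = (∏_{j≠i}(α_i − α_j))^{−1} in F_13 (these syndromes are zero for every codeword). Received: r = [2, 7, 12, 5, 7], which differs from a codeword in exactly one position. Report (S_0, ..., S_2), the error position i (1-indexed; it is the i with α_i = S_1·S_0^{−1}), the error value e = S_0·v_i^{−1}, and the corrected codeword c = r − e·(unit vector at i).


S = (6, 1, 11), error at position 5, error magnitude e = 1, c = [2, 7, 12, 5, 6].

Step 1: column multipliers v_i = (∏_{j≠i}(α_i − α_j))^{−1} mod 13.
  i = 1 (α = 2): (2−10)(2−5)(2−12)(2−11) = (−8)·(−3)·(−10)·(−9) = 2160 ≡ 2, so v_1 = 2^{−1} = 7 (mod 13).
  i = 2 (α = 10): (10−2)(10−5)(10−12)(10−11) = 8·5·(−2)·(−1) = 80 ≡ 2, so v_2 = 2^{−1} = 7 (mod 13).
  i = 3 (α = 5): (5−2)(5−10)(5−12)(5−11) = 3·(−5)·(−7)·(−6) = −630 ≡ 7, so v_3 = 7^{−1} = 2 (mod 13).
  i = 4 (α = 12): (12−2)(12−10)(12−5)(12−11) = 10·2·7·1 = 140 ≡ 10, so v_4 = 10^{−1} = 4 (mod 13).
  i = 5 (α = 11): (11−2)(11−10)(11−5)(11−12) = 9·1·6·(−1) = −54 ≡ 11, so v_5 = 11^{−1} = 6 (mod 13).
  v = [7, 7, 2, 4, 6].
Step 2: syndromes of r = [2, 7, 12, 5, 7] (all sums mod 13).
  S_0 = Σ v_i r_i = 7·2 + 7·7 + 2·12 + 4·5 + 6·7 = 149 ≡ 6.
  S_1 = Σ v_i α_i r_i = 7·2·2 + 7·10·7 + 2·5·12 + 4·12·5 + 6·11·7 = 1340 ≡ 1.
  α_i^2 mod 13 = [4, 9, 12, 1, 4].
  S_2 = Σ v_i α_i^2 r_i = 7·4·2 + 7·9·7 + 2·12·12 + 4·1·5 + 6·4·7 = 973 ≡ 11.
  S = (6, 1, 11) ≠ 0, so r is not a codeword (an error is present).
Step 3: locate the error. For a single error e at position i, S_ℓ = v_i·e·α_i^ℓ, so α_err = S_1/S_0.
  S_0^{−1} = 6^{−1} = 11 (mod 13), so α_err = 1·11 = 11 ≡ 11 = α_5. Error position i = 5.
  Consistency check: S_2/S_1 = 11·1 = 11 ≡ 11 = α_err ✓ (single-error assumption holds).
Step 4: error magnitude e = S_0/v_5 = S_0·∏_{j≠5}(α_5 − α_j) = 6·11 = 66 ≡ 1 (mod 13).
Step 5: correct position 5: c_5 = r_5 − e = 7 − 1 ≡ 6 (mod 13). Hence c = [2, 7, 12, 5, 6].
  Check: interpolating c through the α_i gives m(x) = 4 + 12·x (degree < 2) with m(α_i) = c_i for every i, so c is indeed a codeword.


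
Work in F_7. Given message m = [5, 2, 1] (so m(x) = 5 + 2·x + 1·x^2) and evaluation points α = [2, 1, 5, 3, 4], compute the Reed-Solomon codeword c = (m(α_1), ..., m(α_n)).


c = [6, 1, 5, 6, 1]

Message polynomial: m(x) = 5 + 2·x + 1·x^2 (mod 7).
For each evaluation point α_i, compute m(α_i) mod 7:
  α_1 = 2: Horner steps 1 → 4 → 6, so m(2) = 6.
  α_2 = 1: Horner steps 1 → 3 → 1, so m(1) = 1.
  α_3 = 5: Horner steps 1 → 0 → 5, so m(5) = 5.
  α_4 = 3: Horner steps 1 → 5 → 6, so m(3) = 6.
  α_5 = 4: Horner steps 1 → 6 → 1, so m(4) = 1.
Codeword c = [6, 1, 5, 6, 1] ∈ F_7^5.


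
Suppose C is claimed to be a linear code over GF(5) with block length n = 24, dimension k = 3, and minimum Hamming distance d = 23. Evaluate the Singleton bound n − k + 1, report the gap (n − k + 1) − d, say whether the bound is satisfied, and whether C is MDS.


Singleton RHS = n − k + 1 = 22, slack = -1, bound violated (no such code; not MDS).

Singleton bound: d ≤ n − k + 1.
Here n = 24, k = 3, so n − k + 1 = 22.
Given d = 23, check d ≤ 22: NO.
Slack = (n − k + 1) − d = -1.
The slack is negative: d = 23 exceeds n − k + 1 = 22 by 1, so the Singleton bound is violated and no linear [24, 3, 23]_5 code can exist. In particular it is not MDS (MDS requires d = n − k + 1 exactly).
Description: the claimed parameters are [24, 3, 23]_5; such a code would be impossible (violates the Singleton bound).


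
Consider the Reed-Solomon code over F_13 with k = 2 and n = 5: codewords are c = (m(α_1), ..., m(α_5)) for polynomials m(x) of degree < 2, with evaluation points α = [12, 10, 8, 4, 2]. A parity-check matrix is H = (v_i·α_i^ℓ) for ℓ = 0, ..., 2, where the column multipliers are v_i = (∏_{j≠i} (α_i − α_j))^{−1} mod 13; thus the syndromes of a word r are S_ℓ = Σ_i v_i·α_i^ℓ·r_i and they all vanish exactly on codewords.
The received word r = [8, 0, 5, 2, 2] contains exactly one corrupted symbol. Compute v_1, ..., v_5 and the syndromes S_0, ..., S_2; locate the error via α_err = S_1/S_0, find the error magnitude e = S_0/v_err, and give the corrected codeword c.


S = (9, 5, 10), error at position 5, error magnitude e = 8, c = [8, 0, 5, 2, 7].

Step 1: column multipliers v_i = (∏_{j≠i}(α_i − α_j))^{−1} mod 13.
  i = 1 (α = 12): (12−10)(12−8)(12−4)(12−2) = 2·4·8·10 = 640 ≡ 3, so v_1 = 3^{−1} = 9 (mod 13).
  i = 2 (α = 10): (10−12)(10−8)(10−4)(10−2) = (−2)·2·6·8 = −192 ≡ 3, so v_2 = 3^{−1} = 9 (mod 13).
  i = 3 (α = 8): (8−12)(8−10)(8−4)(8−2) = (−4)·(−2)·4·6 = 192 ≡ 10, so v_3 = 10^{−1} = 4 (mod 13).
  i = 4 (α = 4): (4−12)(4−10)(4−8)(4−2) = (−8)·(−6)·(−4)·2 = −384 ≡ 6, so v_4 = 6^{−1} = 11 (mod 13).
  i = 5 (α = 2): (2−12)(2−10)(2−8)(2−4) = (−10)·(−8)·(−6)·(−2) = 960 ≡ 11, so v_5 = 11^{−1} = 6 (mod 13).
  v = [9, 9, 4, 11, 6].
Step 2: syndromes of r = [8, 0, 5, 2, 2] (all sums mod 13).
  S_0 = Σ v_i r_i = 9·8 + 9·0 + 4·5 + 11·2 + 6·2 = 126 ≡ 9.
  S_1 = Σ v_i α_i r_i = 9·12·8 + 9·10·0 + 4·8·5 + 11·4·2 + 6·2·2 = 1136 ≡ 5.
  α_i^2 mod 13 = [1, 9, 12, 3, 4].
  S_2 = Σ v_i α_i^2 r_i = 9·1·8 + 9·9·0 + 4·12·5 + 11·3·2 + 6·4·2 = 426 ≡ 10.
  S = (9, 5, 10) ≠ 0, so r is not a codeword (an error is present).
Step 3: locate the error. For a single error e at position i, S_ℓ = v_i·e·α_i^ℓ, so α_err = S_1/S_0.
  S_0^{−1} = 9^{−1} = 3 (mod 13), so α_err = 5·3 = 15 ≡ 2 = α_5. Error position i = 5.
  Consistency check: S_2/S_1 = 10·8 = 80 ≡ 2 = α_err ✓ (single-error assumption holds).
Step 4: error magnitude e = S_0/v_5 = S_0·∏_{j≠5}(α_5 − α_j) = 9·11 = 99 ≡ 8 (mod 13).
Step 5: correct position 5: c_5 = r_5 − e = 2 − 8 ≡ 7 (mod 13). Hence c = [8, 0, 5, 2, 7].
  Check: interpolating c through the α_i gives m(x) = 12 + 4·x (degree < 2) with m(α_i) = c_i for every i, so c is indeed a codeword.


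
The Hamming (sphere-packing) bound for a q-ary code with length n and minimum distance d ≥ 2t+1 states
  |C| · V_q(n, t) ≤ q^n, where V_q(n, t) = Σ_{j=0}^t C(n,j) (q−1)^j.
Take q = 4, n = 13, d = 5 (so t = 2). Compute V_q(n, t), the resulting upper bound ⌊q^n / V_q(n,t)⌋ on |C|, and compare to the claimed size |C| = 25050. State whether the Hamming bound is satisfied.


V_q(n, t) = 742, q^n = 67108864, Hamming bound = 90443, |C| = 25050 ≤ bound (satisfied).

Step 1: Compute V_q(n, t) = Σ_{j=0}^2 C(n, j) (q−1)^j.
  j = 0: C(13,0)·(3)^0 = 1·1 = 1.
  j = 1: C(13,1)·(3)^1 = 13·3 = 39.
  j = 2: C(13,2)·(3)^2 = 78·9 = 702.
  V_q(n, t) = 1 + 39 + 702 = 742.
Step 2: q^n = 4^13 = 67108864.
Step 3: Hamming bound ⌊q^n / V_q(n,t)⌋ = ⌊67108864/742⌋ = 90443.
Step 4: Compare |C| = 25050 to 90443: satisfied.
The claimed |C| lies below the Hamming bound.


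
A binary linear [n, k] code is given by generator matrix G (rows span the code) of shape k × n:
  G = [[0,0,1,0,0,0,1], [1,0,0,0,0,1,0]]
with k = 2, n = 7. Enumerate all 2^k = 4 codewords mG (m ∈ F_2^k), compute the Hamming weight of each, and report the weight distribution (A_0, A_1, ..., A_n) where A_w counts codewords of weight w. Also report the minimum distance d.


Weight distribution: A_0 = 1, A_2 = 2, A_4 = 1. Minimum distance d = 2.

Enumerate all 2^2 = 4 messages m ∈ F_2^2.
For each, compute codeword c = mG in F_2^7, then tally its weight.
  m = 00 → c = 0000000, weight = 0.
  m = 10 → c = 0010001, weight = 2.
  m = 01 → c = 1000010, weight = 2.
  m = 11 → c = 1010011, weight = 4.
Tally weights:
  weight 0: 1 codewords.
  weight 2: 2 codewords.
  weight 4: 1 codewords.
Minimum distance d = smallest w > 0 with A_w > 0 = 2.
Sanity: Σ A_w = 4 = 2^2 = 4 ✓.


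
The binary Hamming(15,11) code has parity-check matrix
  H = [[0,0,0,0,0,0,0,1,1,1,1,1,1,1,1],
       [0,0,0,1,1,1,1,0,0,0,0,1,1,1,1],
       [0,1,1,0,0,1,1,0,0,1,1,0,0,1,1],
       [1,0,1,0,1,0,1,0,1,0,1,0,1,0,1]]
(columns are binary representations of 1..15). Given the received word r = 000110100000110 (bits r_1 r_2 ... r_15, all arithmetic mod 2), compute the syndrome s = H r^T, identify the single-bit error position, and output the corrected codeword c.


s = (0, 1, 0, 1)^T, error position = 5, corrected codeword c = 000100100000110

Compute s = H r^T mod 2 one row at a time:
  s_1 = 0 + 0 + 0 + 0 + 0 + 1 + 1 + 0 = 2 ≡ 0 (mod 2).
  s_2 = 1 + 1 + 0 + 1 + 0 + 1 + 1 + 0 = 5 ≡ 1 (mod 2).
  s_3 = 0 + 0 + 0 + 1 + 0 + 0 + 1 + 0 = 2 ≡ 0 (mod 2).
  s_4 = 0 + 0 + 1 + 1 + 0 + 0 + 1 + 0 = 3 ≡ 1 (mod 2).
s = (0, 1, 0, 1)^T — this equals column 5 of H (binary 0101), so error is at position 5.
Correct: flip bit 5 of r = 000110100000110 to get c = 000100100000110.


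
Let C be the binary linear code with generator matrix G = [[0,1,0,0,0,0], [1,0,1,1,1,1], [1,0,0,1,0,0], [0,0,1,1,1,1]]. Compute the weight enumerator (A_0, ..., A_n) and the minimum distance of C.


Weight distribution: A_0 = 1, A_1 = 3, A_2 = 3, A_3 = 2, A_4 = 3, A_5 = 3, A_6 = 1. Minimum distance d = 1.

Enumerate all 2^4 = 16 messages m ∈ F_2^4.
For each, compute codeword c = mG in F_2^6, then tally its weight.
  m = 0000 → c = 000000, weight = 0.
  m = 1000 → c = 010000, weight = 1.
  m = 0100 → c = 101111, weight = 5.
  m = 1100 → c = 111111, weight = 6.
  m = 0010 → c = 100100, weight = 2.
  m = 1010 → c = 110100, weight = 3.
  m = 0110 → c = 001011, weight = 3.
  m = 1110 → c = 011011, weight = 4.
  m = 0001 → c = 001111, weight = 4.
  m = 1001 → c = 011111, weight = 5.
  m = 0101 → c = 100000, weight = 1.
  m = 1101 → c = 110000, weight = 2.
  m = 0011 → c = 101011, weight = 4.
  m = 1011 → c = 111011, weight = 5.
  m = 0111 → c = 000100, weight = 1.
  m = 1111 → c = 010100, weight = 2.
Tally weights:
  weight 0: 1 codewords.
  weight 1: 3 codewords.
  weight 2: 3 codewords.
  weight 3: 2 codewords.
  weight 4: 3 codewords.
  weight 5: 3 codewords.
  weight 6: 1 codewords.
Minimum distance d = smallest w > 0 with A_w > 0 = 1.
Sanity: Σ A_w = 16 = 2^4 = 16 ✓.


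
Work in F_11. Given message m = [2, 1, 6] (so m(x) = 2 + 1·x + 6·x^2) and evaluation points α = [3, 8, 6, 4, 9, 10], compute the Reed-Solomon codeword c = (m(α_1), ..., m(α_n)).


c = [4, 9, 4, 3, 2, 7]

Message polynomial: m(x) = 2 + 1·x + 6·x^2 (mod 11).
For each evaluation point α_i, compute m(α_i) mod 11:
  α_1 = 3: Horner steps 6 → 8 → 4, so m(3) = 4.
  α_2 = 8: Horner steps 6 → 5 → 9, so m(8) = 9.
  α_3 = 6: Horner steps 6 → 4 → 4, so m(6) = 4.
  α_4 = 4: Horner steps 6 → 3 → 3, so m(4) = 3.
  α_5 = 9: Horner steps 6 → 0 → 2, so m(9) = 2.
  α_6 = 10: Horner steps 6 → 6 → 7, so m(10) = 7.
Codeword c = [4, 9, 4, 3, 2, 7] ∈ F_11^6.
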